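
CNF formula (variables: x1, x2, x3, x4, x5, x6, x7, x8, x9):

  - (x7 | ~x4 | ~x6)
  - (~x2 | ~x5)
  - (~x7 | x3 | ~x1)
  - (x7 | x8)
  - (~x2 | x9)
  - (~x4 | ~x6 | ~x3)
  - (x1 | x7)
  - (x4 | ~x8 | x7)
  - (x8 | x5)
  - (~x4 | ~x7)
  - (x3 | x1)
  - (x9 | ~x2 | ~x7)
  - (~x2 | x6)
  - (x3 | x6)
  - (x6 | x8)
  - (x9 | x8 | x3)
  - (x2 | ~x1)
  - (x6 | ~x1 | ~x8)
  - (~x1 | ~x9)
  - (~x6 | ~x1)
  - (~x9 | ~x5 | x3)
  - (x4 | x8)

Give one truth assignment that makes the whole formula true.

Branch on x1: take x1 = False.
  then x7 is forced to True.
  then x4 is forced to False.
  then x3 is forced to True.
  then x8 is forced to True.
Set x2 = True and propagate.
  then x5 is forced to False.
  then x9 is forced to True.
  then x6 is forced to True.
Every clause has at least one true literal under this assignment.

x1=F, x2=T, x3=T, x4=F, x5=F, x6=T, x7=T, x8=T, x9=T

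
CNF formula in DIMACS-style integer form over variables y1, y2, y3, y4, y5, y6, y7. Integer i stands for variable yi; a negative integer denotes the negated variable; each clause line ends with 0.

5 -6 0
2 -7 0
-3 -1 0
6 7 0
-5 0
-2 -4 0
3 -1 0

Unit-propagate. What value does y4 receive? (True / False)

False

(~y5) stands alone — y5 = False.
From (y5 \/ ~y6) and y5 = False: y6 = False.
(y7 \/ y6) with y6 = False leaves only y7, so y7 = True.
(~y7 \/ y2) with y7 = True leaves only y2, so y2 = True.
(~y2 \/ ~y4) with y2 = True leaves only ~y4, so y4 = False.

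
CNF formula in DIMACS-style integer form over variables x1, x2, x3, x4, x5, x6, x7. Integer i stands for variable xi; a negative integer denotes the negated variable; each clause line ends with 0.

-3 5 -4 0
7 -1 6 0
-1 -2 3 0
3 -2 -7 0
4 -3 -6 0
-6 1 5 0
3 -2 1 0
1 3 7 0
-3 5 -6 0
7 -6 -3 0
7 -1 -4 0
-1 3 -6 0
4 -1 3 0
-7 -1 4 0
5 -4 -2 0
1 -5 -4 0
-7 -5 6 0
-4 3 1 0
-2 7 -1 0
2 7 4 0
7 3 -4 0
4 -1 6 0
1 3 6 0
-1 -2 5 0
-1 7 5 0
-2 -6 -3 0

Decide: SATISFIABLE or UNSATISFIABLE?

SATISFIABLE

Branch on x1: take x1 = False.
For the remaining variables, x2 = True, x3 = True, x4 = False, x5 = False, x6 = False, x7 = True works.
So x1=0, x2=1, x3=1, x4=0, x5=0, x6=0, x7=1 is a satisfying assignment.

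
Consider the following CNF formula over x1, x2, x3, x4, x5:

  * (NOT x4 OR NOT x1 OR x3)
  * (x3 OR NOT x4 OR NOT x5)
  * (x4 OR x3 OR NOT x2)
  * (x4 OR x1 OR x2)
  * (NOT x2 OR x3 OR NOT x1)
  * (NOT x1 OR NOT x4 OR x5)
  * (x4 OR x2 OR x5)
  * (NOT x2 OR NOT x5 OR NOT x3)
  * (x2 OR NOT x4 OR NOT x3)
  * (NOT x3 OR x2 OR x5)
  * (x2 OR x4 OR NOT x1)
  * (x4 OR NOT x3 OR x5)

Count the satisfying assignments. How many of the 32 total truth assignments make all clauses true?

Satisfying assignments:
  x1=F x2=F x3=F x4=T x5=F
  x1=F x2=T x3=F x4=T x5=F
  x1=F x2=T x3=T x4=T x5=F
Count: 3.

3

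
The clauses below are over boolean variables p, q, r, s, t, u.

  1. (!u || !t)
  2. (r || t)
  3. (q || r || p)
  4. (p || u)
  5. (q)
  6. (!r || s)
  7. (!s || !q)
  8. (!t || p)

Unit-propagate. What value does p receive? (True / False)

True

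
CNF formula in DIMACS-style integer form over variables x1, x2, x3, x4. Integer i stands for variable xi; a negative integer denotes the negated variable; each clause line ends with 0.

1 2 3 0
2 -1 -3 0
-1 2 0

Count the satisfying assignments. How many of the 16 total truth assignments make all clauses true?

10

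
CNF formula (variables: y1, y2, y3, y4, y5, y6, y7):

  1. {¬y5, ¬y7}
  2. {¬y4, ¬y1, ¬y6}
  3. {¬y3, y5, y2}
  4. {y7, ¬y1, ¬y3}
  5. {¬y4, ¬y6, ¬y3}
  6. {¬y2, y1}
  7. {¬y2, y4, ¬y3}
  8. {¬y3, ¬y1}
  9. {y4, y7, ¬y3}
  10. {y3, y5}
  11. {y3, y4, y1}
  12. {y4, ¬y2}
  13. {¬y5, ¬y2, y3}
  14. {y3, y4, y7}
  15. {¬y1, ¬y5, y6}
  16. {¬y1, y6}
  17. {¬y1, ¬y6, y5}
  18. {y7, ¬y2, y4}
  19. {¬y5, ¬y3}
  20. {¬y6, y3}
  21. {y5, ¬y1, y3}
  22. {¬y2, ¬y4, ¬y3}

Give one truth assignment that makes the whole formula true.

y1=False  y2=False  y3=False  y4=True  y5=True  y6=False  y7=False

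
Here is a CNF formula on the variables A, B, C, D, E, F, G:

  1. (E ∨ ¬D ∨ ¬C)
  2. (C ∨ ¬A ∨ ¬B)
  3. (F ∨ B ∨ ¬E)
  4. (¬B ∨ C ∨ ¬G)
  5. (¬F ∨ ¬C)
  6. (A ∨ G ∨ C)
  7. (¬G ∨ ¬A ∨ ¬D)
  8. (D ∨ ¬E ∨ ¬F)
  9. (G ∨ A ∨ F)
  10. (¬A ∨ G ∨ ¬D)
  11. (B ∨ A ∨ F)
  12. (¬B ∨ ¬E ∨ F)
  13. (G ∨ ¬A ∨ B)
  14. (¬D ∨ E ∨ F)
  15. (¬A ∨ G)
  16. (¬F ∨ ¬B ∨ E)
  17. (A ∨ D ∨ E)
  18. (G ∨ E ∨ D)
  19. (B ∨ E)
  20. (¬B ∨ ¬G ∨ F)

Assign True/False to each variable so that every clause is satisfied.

Set A = False and propagate.
Try B = False.
  then F is forced to True.
  then C is forced to False.
  then G is forced to True.
  then E is forced to True.
  then D is forced to True.

A=0, B=0, C=0, D=1, E=1, F=1, G=1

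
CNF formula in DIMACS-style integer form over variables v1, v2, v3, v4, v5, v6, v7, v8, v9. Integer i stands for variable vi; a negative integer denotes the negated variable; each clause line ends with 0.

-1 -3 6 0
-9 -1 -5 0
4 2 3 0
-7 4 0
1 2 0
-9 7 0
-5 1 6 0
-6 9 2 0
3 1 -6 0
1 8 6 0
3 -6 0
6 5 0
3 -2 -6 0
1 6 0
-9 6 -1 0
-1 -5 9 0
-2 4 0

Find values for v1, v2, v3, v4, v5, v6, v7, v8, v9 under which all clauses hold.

v1=True, v2=True, v3=True, v4=True, v5=False, v6=True, v7=True, v8=False, v9=False

Check each clause:
  1. (~v1 | ~v3 | v6) — v6 is true.
  2. (~v9 | ~v1 | ~v5) — ~v5 is true.
  3. (v3 | v2 | v4) — v2 is true.
  4. (v4 | ~v7) — v4 is true.
  5. (v2 | v1) — v1 is true.
  6. (v7 | ~v9) — ~v9 is true.
  7. (~v5 | v6 | v1) — v1 is true.
  8. (v2 | ~v6 | v9) — v2 is true.
  9. (~v6 | v1 | v3) — v1 is true.
  10. (v8 | v1 | v6) — v1 is true.
  11. (~v6 | v3) — v3 is true.
  12. (v5 | v6) — v6 is true.
  13. (~v2 | ~v6 | v3) — v3 is true.
  14. (v1 | v6) — v1 is true.
  15. (~v1 | v6 | ~v9) — v6 is true.
  16. (v9 | ~v5 | ~v1) — ~v5 is true.
  17. (v4 | ~v2) — v4 is true.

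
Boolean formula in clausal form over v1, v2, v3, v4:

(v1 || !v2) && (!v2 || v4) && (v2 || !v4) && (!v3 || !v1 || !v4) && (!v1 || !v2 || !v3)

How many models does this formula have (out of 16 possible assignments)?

Satisfying assignments:
  v1=0 v2=0 v3=0 v4=0
  v1=0 v2=0 v3=1 v4=0
  v1=1 v2=0 v3=0 v4=0
  v1=1 v2=0 v3=1 v4=0
  v1=1 v2=1 v3=0 v4=1
That's 5 in total.

5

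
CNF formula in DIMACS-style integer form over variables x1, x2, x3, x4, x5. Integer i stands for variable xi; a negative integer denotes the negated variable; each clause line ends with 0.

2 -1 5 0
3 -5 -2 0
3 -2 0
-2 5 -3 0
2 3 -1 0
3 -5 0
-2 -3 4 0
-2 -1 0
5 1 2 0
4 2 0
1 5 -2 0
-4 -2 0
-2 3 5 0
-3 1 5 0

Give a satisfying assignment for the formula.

x1=True, x2=False, x3=True, x4=True, x5=True

Check each clause:
  1. (x5 ∨ ¬x1 ∨ x2) — x5 is true.
  2. (¬x2 ∨ x3 ∨ ¬x5) — x3 is true.
  3. (¬x2 ∨ x3) — x3 is true.
  4. (¬x3 ∨ x5 ∨ ¬x2) — x5 is true.
  5. (x3 ∨ x2 ∨ ¬x1) — x3 is true.
  6. (x3 ∨ ¬x5) — x3 is true.
  7. (x4 ∨ ¬x2 ∨ ¬x3) — x4 is true.
  8. (¬x2 ∨ ¬x1) — ¬x2 is true.
  9. (x5 ∨ x1 ∨ x2) — x1 is true.
  10. (x2 ∨ x4) — x4 is true.
  11. (¬x2 ∨ x5 ∨ x1) — x1 is true.
  12. (¬x2 ∨ ¬x4) — ¬x2 is true.
  13. (x5 ∨ ¬x2 ∨ x3) — x3 is true.
  14. (x1 ∨ ¬x3 ∨ x5) — x1 is true.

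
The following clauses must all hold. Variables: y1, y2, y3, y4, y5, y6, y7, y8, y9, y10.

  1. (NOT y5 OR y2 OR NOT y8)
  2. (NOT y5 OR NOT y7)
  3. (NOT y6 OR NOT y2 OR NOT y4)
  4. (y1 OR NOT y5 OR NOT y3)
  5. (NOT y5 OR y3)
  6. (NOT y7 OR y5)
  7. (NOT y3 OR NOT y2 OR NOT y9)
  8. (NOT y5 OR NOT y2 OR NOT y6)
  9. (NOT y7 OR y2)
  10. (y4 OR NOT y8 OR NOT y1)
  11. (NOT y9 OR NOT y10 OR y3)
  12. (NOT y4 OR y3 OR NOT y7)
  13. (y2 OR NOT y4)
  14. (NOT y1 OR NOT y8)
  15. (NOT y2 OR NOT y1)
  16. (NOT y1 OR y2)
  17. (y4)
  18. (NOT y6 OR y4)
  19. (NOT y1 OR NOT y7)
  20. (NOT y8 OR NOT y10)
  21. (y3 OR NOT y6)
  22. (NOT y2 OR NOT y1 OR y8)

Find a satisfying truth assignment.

y1=False, y2=True, y3=True, y4=True, y5=False, y6=False, y7=False, y8=True, y9=False, y10=False

Unit propagation: (y4) forces y4 = True.
Unit propagation: (y2) forces y2 = True.
Unit propagation: (NOT y6) forces y6 = False.
The clause (NOT y1) is unit: y1 must be False.
y7 occurs only negated in the remaining clauses — set y7 = False.
y9 occurs only negated in the remaining clauses — set y9 = False.
Set y3 = True and propagate.
  then y5 is forced to False.
The remaining clauses are satisfied by y8 = True, y10 = False.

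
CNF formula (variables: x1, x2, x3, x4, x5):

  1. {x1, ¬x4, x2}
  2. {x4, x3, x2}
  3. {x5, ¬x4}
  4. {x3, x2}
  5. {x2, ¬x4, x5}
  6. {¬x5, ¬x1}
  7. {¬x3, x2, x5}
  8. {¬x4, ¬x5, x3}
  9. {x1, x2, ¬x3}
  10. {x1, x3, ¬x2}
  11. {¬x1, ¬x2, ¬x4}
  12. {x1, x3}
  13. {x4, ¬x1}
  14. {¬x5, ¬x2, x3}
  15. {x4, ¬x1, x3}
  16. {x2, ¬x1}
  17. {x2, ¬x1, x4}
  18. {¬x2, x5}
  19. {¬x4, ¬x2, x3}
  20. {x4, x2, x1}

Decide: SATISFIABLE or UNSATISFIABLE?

SATISFIABLE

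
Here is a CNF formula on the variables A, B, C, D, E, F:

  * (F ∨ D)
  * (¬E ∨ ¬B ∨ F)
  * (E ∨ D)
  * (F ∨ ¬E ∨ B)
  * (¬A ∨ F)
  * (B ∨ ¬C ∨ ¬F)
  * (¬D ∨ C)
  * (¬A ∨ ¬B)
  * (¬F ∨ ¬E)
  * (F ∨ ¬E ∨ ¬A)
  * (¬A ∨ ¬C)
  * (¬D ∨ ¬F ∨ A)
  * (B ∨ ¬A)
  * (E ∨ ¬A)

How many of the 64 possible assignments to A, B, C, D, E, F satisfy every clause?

2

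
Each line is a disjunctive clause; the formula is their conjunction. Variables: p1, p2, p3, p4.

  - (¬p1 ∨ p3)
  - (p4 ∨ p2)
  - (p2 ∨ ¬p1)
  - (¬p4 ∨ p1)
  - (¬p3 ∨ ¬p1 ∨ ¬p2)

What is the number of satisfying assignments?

2

Satisfying assignments:
  p1=0 p2=1 p3=0 p4=0
  p1=0 p2=1 p3=1 p4=0
Count: 2.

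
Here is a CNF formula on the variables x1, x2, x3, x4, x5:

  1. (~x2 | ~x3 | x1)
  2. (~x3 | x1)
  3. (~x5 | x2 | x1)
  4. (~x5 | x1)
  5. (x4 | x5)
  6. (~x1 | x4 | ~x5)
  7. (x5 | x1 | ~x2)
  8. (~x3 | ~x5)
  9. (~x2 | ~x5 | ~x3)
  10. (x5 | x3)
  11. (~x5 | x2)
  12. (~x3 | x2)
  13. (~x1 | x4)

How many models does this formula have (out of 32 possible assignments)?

2

The models are:
  x1=1 x2=1 x3=0 x4=1 x5=1
  x1=1 x2=1 x3=1 x4=1 x5=0
Count: 2.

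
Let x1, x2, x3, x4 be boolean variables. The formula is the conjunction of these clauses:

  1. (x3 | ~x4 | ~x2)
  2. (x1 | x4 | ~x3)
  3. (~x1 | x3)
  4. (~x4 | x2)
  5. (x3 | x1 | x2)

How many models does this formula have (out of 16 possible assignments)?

5

Satisfying assignments:
  x1=F x2=T x3=F x4=F
  x1=F x2=T x3=T x4=T
  x1=T x2=F x3=T x4=F
  x1=T x2=T x3=T x4=F
  x1=T x2=T x3=T x4=T
That's 5 in total.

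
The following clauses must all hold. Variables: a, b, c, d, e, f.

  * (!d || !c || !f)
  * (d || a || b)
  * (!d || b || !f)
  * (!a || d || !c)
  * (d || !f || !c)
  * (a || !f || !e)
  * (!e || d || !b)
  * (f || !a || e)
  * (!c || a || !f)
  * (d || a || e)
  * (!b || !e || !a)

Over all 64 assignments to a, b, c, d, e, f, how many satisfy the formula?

16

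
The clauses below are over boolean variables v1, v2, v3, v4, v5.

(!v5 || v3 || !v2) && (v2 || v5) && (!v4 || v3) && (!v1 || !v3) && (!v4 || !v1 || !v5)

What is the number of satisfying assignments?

10

Split on v3, then v5.
  v3=T, v5=T: remaining (v1,v2,v4) ∈ {(F,F,F); (F,F,T); (F,T,F); (F,T,T)} — 4.
  v3=T, v5=F: remaining (v1,v2,v4) ∈ {(F,T,F); (F,T,T)} — 2.
  v3=F, v5=T: remaining (v1,v2,v4) ∈ {(F,F,F); (T,F,F)} — 2.
  v3=F, v5=F: remaining (v1,v2,v4) ∈ {(F,T,F); (T,T,F)} — 2.
Total: 4 + 2 + 2 + 2 = 10.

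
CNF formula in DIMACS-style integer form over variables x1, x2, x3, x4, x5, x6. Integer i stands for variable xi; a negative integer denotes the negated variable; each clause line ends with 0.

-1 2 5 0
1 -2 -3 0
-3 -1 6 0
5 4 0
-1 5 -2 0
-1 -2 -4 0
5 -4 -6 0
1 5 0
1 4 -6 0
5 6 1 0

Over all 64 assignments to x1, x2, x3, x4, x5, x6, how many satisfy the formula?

18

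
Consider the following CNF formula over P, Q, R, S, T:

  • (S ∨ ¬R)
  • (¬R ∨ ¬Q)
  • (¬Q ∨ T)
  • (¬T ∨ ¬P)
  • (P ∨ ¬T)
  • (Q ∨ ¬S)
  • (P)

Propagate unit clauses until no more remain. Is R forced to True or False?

False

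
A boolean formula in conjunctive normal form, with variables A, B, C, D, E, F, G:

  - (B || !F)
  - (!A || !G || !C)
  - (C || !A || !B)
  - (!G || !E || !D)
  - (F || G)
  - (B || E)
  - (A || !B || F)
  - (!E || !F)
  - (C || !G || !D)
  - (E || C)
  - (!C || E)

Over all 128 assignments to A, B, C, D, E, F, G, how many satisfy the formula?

3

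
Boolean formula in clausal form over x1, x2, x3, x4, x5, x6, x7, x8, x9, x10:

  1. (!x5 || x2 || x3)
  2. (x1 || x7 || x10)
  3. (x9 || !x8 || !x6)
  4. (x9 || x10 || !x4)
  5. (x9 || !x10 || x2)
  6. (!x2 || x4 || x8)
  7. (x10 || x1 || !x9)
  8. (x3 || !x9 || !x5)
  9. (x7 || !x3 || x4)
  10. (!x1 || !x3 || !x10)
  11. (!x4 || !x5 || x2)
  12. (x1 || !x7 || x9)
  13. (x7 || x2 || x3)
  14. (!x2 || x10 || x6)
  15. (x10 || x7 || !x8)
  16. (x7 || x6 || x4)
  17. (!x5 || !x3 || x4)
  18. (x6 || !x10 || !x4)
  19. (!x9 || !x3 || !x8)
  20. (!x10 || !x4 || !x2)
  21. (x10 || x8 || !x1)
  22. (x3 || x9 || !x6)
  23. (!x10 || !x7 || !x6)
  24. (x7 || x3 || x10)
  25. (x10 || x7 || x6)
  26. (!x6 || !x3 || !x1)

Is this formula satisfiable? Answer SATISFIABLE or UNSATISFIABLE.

SATISFIABLE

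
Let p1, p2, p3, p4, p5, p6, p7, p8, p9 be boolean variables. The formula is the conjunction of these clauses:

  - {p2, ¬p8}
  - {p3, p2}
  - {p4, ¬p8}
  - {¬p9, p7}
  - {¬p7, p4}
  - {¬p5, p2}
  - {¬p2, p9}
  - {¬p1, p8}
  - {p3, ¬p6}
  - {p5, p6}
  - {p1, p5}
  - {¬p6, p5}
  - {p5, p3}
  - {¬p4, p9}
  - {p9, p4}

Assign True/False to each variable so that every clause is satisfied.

p1=False, p2=True, p3=True, p4=True, p5=True, p6=True, p7=True, p8=True, p9=True

Check each clause:
  1. {p2, ¬p8} — p2 is true.
  2. {p2, p3} — p2 is true.
  3. {p4, ¬p8} — p4 is true.
  4. {p7, ¬p9} — p7 is true.
  5. {¬p7, p4} — p4 is true.
  6. {p2, ¬p5} — p2 is true.
  7. {p9, ¬p2} — p9 is true.
  8. {¬p1, p8} — p8 is true.
  9. {¬p6, p3} — p3 is true.
  10. {p6, p5} — p5 is true.
  11. {p1, p5} — p5 is true.
  12. {p5, ¬p6} — p5 is true.
  13. {p5, p3} — p3 is true.
  14. {p9, ¬p4} — p9 is true.
  15. {p4, p9} — p9 is true.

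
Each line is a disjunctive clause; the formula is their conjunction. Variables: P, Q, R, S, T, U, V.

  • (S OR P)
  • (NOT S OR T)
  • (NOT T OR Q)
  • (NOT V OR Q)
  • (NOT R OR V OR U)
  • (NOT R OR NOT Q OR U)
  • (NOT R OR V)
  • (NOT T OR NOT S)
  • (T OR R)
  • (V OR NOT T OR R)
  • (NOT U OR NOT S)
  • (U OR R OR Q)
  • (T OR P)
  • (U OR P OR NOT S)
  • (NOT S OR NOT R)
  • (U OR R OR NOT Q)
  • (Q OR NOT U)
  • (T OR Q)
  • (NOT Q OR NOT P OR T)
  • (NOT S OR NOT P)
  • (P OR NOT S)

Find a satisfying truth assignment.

Try P = True.
  then S is forced to False.
The remaining clauses are satisfied by Q = True, R = True, T = True, U = True, V = True.

P=True, Q=True, R=True, S=False, T=True, U=True, V=True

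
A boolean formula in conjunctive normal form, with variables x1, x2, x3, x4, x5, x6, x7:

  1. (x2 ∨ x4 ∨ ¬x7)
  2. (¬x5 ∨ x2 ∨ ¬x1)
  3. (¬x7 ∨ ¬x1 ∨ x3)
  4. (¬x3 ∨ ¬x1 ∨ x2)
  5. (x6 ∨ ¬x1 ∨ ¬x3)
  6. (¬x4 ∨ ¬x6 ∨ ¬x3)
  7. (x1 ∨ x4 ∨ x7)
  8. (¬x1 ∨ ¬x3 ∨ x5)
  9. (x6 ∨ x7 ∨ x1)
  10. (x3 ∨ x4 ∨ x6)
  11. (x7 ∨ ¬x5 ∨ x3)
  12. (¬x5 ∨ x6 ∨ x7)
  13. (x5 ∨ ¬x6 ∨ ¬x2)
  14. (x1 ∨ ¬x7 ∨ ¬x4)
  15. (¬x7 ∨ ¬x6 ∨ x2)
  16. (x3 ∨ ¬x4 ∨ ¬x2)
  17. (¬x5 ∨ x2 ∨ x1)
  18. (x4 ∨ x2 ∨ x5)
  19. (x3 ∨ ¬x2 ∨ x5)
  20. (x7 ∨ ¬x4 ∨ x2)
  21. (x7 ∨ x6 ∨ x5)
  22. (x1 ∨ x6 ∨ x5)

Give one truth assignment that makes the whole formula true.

x1=1  x2=1  x3=1  x4=0  x5=1  x6=1  x7=0

Set x1 = True and propagate.
Try x2 = True.
Branch on x3: take x3 = True.
  then x6 is forced to True.
  then x4 is forced to False.
  then x5 is forced to True.
x7 is now unconstrained; take x7 = False.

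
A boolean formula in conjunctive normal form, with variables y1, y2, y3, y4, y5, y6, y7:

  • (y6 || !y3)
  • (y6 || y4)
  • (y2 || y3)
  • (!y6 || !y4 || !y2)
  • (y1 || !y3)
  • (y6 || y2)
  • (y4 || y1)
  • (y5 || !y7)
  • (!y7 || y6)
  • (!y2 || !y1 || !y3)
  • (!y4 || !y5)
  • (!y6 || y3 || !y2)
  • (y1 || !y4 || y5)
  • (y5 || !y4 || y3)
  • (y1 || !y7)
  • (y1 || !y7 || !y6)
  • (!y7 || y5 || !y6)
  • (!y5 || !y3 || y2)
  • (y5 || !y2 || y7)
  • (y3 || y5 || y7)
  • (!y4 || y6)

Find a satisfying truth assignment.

y1=T, y2=F, y3=T, y4=T, y5=F, y6=T, y7=F

Check each clause:
  1. (!y3 || y6) — y6 is true.
  2. (y4 || y6) — y4 is true.
  3. (y3 || y2) — y3 is true.
  4. (!y2 || !y4 || !y6) — !y2 is true.
  5. (!y3 || y1) — y1 is true.
  6. (y2 || y6) — y6 is true.
  7. (y1 || y4) — y1 is true.
  8. (!y7 || y5) — !y7 is true.
  9. (y6 || !y7) — !y7 is true.
  10. (!y2 || !y3 || !y1) — !y2 is true.
  11. (!y5 || !y4) — !y5 is true.
  12. (y3 || !y6 || !y2) — y3 is true.
  13. (y5 || !y4 || y1) — y1 is true.
  14. (y5 || !y4 || y3) — y3 is true.
  15. (!y7 || y1) — !y7 is true.
  16. (y1 || !y7 || !y6) — !y7 is true.
  17. (y5 || !y6 || !y7) — !y7 is true.
  18. (y2 || !y5 || !y3) — !y5 is true.
  19. (y7 || !y2 || y5) — !y2 is true.
  20. (y5 || y3 || y7) — y3 is true.
  21. (y6 || !y4) — y6 is true.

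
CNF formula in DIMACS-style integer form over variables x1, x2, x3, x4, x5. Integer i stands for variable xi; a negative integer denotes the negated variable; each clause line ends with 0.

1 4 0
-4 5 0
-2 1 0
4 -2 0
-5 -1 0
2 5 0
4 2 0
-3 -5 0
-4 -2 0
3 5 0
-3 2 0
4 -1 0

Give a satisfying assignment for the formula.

Try x1 = False.
  then x4 is forced to True.
  then x5 is forced to True.
  then x2 is forced to False.
  then x3 is forced to False.

x1=F, x2=F, x3=F, x4=T, x5=T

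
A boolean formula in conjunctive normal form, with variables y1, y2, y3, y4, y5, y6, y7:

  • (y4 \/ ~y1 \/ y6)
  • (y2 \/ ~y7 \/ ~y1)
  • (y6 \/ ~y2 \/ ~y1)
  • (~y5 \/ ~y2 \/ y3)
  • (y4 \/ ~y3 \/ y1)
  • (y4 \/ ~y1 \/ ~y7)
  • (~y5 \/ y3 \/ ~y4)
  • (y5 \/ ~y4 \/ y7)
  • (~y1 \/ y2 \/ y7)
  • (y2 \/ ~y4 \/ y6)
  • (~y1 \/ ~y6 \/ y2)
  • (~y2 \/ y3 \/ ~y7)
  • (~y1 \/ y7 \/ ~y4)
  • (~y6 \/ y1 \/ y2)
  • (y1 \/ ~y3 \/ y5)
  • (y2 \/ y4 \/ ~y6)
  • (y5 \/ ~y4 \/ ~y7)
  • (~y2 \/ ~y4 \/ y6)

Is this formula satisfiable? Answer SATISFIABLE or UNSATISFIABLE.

SATISFIABLE

Set y1 = True and propagate.
The remaining clauses are satisfied by y2 = True, y3 = True, y4 = True, y5 = True, y6 = True, y7 = True.
So y1=True, y2=True, y3=True, y4=True, y5=True, y6=True, y7=True is a satisfying assignment.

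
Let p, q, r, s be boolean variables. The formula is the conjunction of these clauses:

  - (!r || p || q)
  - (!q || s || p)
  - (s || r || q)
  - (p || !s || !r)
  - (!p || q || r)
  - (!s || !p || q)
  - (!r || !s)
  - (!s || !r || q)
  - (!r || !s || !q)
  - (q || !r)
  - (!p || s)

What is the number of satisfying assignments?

Satisfying assignments:
  p=F q=F r=F s=T
  p=F q=T r=F s=T
  p=T q=T r=F s=T
Count: 3.

3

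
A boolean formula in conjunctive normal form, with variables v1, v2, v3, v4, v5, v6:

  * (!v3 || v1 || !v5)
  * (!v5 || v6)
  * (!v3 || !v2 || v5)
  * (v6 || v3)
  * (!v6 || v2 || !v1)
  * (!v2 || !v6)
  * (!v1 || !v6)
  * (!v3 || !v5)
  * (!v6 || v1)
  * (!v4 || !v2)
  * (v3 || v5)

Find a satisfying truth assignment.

v1=False, v2=False, v3=True, v4=True, v5=False, v6=False

Branch on v1: take v1 = False.
  then v6 is forced to False.
  then v5 is forced to False.
  then v3 is forced to True.
  then v2 is forced to False.
v4 is now unconstrained; take v4 = True.
Check each clause:
  1. (!v5 || !v3 || v1) — !v5 is true.
  2. (!v5 || v6) — !v5 is true.
  3. (!v2 || v5 || !v3) — !v2 is true.
  4. (v6 || v3) — v3 is true.
  5. (!v6 || v2 || !v1) — !v6 is true.
  6. (!v6 || !v2) — !v6 is true.
  7. (!v1 || !v6) — !v6 is true.
  8. (!v5 || !v3) — !v5 is true.
  9. (!v6 || v1) — !v6 is true.
  10. (!v2 || !v4) — !v2 is true.
  11. (v5 || v3) — v3 is true.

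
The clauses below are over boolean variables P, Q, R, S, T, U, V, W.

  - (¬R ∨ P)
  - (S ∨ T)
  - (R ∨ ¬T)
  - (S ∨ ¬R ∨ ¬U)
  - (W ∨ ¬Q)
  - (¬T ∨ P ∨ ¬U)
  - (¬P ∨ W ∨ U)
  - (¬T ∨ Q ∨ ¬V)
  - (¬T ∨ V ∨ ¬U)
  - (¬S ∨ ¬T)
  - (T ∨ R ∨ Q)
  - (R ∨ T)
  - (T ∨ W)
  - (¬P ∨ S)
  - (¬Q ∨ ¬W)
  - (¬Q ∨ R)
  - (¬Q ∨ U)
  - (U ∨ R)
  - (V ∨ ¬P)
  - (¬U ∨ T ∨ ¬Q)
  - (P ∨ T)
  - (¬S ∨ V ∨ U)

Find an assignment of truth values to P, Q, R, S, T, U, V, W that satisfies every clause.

P=T  Q=F  R=T  S=T  T=F  U=T  V=T  W=T

Check each clause:
  1. (P ∨ ¬R) — P is true.
  2. (S ∨ T) — S is true.
  3. (¬T ∨ R) — R is true.
  4. (S ∨ ¬U ∨ ¬R) — S is true.
  5. (¬Q ∨ W) — W is true.
  6. (P ∨ ¬T ∨ ¬U) — P is true.
  7. (W ∨ U ∨ ¬P) — W is true.
  8. (¬V ∨ ¬T ∨ Q) — ¬T is true.
  9. (V ∨ ¬U ∨ ¬T) — ¬T is true.
  10. (¬S ∨ ¬T) — ¬T is true.
  11. (R ∨ Q ∨ T) — R is true.
  12. (T ∨ R) — R is true.
  13. (W ∨ T) — W is true.
  14. (¬P ∨ S) — S is true.
  15. (¬W ∨ ¬Q) — ¬Q is true.
  16. (¬Q ∨ R) — R is true.
  17. (U ∨ ¬Q) — ¬Q is true.
  18. (R ∨ U) — R is true.
  19. (¬P ∨ V) — V is true.
  20. (¬Q ∨ T ∨ ¬U) — ¬Q is true.
  21. (P ∨ T) — P is true.
  22. (U ∨ ¬S ∨ V) — U is true.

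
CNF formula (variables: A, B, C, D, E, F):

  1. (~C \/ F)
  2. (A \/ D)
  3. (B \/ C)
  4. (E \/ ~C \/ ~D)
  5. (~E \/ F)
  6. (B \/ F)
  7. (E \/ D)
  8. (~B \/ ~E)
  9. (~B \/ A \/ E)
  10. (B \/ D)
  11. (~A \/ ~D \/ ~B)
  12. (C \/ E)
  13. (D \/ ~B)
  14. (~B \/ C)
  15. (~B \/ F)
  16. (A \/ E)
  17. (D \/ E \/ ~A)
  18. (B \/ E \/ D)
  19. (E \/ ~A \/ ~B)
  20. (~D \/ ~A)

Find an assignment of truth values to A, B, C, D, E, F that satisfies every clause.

A=False, B=False, C=True, D=True, E=True, F=True

Pure literal: F appears only positively; assign F = True.
Set A = False and propagate.
  then D is forced to True.
  then E is forced to True.
  then B is forced to False.
  then C is forced to True.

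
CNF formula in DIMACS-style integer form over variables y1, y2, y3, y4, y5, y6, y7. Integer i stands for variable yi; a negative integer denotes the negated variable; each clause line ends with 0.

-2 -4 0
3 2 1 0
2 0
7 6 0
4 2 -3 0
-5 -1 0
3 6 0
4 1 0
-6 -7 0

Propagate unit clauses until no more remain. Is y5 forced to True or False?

(y2) is a unit clause: y2 = True.
(¬y2 ∨ ¬y4) with y2 = True leaves only ¬y4, so y4 = False.
In (y4 ∨ y1), y4 is now false; y1 must hold, so y1 = True.
(¬y1 ∨ ¬y5): since y1 = True, the clause reduces to (¬y5). y5 = False.

False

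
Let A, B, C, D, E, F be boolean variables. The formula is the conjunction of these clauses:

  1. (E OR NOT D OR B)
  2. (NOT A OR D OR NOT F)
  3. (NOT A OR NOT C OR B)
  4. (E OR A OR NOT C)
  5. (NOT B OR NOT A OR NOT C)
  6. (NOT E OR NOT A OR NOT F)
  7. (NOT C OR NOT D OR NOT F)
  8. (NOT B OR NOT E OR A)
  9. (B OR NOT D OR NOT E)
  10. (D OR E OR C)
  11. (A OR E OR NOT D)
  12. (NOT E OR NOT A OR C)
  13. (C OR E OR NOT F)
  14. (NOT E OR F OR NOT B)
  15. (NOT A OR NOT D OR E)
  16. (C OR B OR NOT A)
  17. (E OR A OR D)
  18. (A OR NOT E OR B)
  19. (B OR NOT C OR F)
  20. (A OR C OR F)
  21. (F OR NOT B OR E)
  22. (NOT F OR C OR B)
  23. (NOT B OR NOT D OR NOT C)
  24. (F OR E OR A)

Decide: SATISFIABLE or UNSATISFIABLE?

UNSATISFIABLE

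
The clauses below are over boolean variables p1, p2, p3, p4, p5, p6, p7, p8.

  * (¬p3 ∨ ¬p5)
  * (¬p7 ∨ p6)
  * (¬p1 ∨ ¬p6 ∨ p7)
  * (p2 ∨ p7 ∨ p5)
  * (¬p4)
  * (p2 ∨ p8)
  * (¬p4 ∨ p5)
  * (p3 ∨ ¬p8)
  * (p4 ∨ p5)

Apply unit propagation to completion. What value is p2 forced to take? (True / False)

(¬p4) stands alone — p4 = False.
In (p5 ∨ p4), p4 is now false; p5 must hold, so p5 = True.
From (¬p5 ∨ ¬p3) and p5 = True: p3 = False.
(p3 ∨ ¬p8): since p3 = False, the clause reduces to (¬p8). p8 = False.
From (p2 ∨ p8) and p8 = False: p2 = True.

True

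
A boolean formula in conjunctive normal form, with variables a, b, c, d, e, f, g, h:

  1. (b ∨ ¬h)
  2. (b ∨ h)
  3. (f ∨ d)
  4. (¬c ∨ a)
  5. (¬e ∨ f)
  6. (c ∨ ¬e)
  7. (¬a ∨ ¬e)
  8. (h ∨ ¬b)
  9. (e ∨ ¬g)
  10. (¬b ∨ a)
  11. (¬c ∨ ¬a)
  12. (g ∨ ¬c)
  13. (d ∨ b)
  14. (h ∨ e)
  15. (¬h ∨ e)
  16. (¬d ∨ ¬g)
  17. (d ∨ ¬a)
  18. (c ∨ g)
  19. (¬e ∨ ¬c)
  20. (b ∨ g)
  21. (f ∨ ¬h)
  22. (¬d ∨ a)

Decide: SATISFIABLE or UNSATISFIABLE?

e = True:
  propagation gives f=True, c=True; an empty clause results — contradiction.
e = False:
  propagation gives g=False, c=False; an empty clause results — contradiction.
Every branch closes, so no satisfying assignment exists.

UNSATISFIABLE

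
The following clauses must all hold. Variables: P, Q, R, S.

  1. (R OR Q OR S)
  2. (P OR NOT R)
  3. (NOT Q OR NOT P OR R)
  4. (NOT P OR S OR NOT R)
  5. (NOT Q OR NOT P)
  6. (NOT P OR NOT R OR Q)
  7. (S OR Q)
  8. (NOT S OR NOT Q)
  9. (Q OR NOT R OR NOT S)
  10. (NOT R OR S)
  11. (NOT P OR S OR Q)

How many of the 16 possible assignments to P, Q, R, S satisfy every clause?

Satisfying assignments:
  P=0 Q=0 R=0 S=1
  P=0 Q=1 R=0 S=0
  P=1 Q=0 R=0 S=1
That's 3 in total.

3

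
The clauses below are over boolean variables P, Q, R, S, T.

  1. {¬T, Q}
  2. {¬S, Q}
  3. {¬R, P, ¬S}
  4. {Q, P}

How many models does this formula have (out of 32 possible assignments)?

Case analysis on Q and P:
  Q=T, P=T: R, S, T free → 2^3 = 8.
  Q=T, P=F: T free; 3 ways for (R,S) × 2^1 = 6.
  Q=F, P=T: remaining (R,S,T) ∈ {(F,F,F); (T,F,F)} — 2.
  Q=F, P=F: a clause becomes empty — 0.
Total: 8 + 6 + 2 + 0 = 16.

16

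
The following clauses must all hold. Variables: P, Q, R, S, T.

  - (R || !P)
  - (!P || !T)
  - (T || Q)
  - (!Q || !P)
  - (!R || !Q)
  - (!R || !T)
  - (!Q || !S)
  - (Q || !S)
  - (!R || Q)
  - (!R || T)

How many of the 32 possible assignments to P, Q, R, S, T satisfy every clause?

Satisfying assignments:
  P=0 Q=0 R=0 S=0 T=1
  P=0 Q=1 R=0 S=0 T=0
  P=0 Q=1 R=0 S=0 T=1
That's 3 in total.

3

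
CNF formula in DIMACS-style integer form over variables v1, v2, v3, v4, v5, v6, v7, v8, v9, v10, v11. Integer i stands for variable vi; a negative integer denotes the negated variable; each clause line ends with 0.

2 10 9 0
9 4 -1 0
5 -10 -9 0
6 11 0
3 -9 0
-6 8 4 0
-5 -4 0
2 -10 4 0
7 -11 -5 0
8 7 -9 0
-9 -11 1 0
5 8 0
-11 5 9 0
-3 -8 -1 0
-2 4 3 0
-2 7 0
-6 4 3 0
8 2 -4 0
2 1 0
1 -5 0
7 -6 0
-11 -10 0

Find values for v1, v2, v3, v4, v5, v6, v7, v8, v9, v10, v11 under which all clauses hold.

v1=T  v2=F  v3=F  v4=T  v5=F  v6=T  v7=T  v8=T  v9=F  v10=T  v11=F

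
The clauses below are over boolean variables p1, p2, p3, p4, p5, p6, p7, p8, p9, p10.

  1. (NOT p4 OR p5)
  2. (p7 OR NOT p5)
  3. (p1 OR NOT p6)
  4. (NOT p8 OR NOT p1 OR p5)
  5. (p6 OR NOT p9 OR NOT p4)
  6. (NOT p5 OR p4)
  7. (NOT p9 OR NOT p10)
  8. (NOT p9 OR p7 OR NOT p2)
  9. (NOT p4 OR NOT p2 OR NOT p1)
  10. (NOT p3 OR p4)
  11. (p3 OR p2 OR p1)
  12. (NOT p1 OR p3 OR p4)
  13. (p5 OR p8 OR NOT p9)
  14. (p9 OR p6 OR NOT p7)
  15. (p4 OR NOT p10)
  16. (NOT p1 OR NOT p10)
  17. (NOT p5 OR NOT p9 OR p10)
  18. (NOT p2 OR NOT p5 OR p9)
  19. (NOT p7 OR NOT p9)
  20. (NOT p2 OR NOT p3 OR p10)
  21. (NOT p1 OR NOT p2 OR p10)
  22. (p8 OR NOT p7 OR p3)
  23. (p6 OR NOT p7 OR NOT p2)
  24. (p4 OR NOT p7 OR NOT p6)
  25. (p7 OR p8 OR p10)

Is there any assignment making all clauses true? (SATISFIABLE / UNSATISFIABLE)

Branch on p1: take p1 = False.
  then p6 is forced to False.
Try p2 = True.
  then p7 is forced to False.
  then p5 is forced to False.
  then p4 is forced to False.
  then p9 is forced to False.
  then p3 is forced to False.
  then p10 is forced to False.
  then p8 is forced to True.
Every clause has at least one true literal under this assignment.
So p1=0, p2=1, p3=0, p4=0, p5=0, p6=0, p7=0, p8=1, p9=0, p10=0 is a satisfying assignment.

SATISFIABLE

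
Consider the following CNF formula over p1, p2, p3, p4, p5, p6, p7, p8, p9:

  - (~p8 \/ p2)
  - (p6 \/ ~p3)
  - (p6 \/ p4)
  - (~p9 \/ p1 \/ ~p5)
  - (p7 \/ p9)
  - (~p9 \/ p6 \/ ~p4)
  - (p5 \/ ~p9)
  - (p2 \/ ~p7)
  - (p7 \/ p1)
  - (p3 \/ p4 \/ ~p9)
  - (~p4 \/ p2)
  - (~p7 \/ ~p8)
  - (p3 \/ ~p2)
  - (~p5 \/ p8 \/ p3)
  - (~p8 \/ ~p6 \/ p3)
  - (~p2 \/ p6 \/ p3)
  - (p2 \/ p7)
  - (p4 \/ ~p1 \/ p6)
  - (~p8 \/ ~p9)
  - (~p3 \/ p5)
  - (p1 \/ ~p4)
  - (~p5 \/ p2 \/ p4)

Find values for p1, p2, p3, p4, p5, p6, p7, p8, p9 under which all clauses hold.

p1 = T, p2 = T, p3 = T, p4 = T, p5 = T, p6 = T, p7 = F, p8 = F, p9 = T

Set p1 = True and propagate.
For the remaining variables, p2 = True, p3 = True, p4 = True, p5 = True, p6 = True, p7 = False, p8 = False, p9 = True works.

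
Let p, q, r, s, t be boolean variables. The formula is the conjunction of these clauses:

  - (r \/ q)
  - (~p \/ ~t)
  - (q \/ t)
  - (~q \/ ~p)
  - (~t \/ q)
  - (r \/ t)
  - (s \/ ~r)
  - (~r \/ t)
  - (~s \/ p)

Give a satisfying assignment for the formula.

Set p = False and propagate.
  then s is forced to False.
  then r is forced to False.
  then q is forced to True.
  then t is forced to True.
Every clause has at least one true literal under this assignment.

p = False, q = True, r = False, s = False, t = True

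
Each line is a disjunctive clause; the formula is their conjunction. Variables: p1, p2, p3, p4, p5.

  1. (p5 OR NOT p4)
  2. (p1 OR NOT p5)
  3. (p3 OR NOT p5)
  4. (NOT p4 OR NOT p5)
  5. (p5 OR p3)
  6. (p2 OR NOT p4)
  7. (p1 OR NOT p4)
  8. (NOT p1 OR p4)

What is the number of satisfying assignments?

Satisfying assignments:
  p1=F p2=F p3=T p4=F p5=F
  p1=F p2=T p3=T p4=F p5=F
That's 2 in total.

2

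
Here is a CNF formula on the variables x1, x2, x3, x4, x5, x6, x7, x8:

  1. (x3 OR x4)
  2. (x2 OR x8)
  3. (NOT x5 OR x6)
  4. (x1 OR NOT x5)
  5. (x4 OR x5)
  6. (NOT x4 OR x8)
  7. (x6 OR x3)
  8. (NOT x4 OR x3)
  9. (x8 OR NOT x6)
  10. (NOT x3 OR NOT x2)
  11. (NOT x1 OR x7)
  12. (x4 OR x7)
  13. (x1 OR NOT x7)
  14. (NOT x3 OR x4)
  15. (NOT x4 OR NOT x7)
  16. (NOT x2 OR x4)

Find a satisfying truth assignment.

x8 occurs only positively in the remaining clauses — set x8 = True.
Try x1 = False.
  then x5 is forced to False.
  then x4 is forced to True.
  then x3 is forced to True.
  then x2 is forced to False.
  then x7 is forced to False.
x6 is now unconstrained; take x6 = False.

x1=F, x2=F, x3=T, x4=T, x5=F, x6=F, x7=F, x8=T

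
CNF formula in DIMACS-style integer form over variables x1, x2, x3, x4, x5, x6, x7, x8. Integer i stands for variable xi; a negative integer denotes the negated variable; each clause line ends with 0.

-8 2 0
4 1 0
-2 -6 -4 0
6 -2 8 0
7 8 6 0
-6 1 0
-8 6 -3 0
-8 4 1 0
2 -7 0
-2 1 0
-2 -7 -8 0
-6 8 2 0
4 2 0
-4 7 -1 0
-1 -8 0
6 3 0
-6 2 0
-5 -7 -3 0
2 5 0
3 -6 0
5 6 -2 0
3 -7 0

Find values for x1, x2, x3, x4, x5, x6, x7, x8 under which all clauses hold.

x1=1  x2=1  x3=1  x4=0  x5=0  x6=1  x7=0  x8=0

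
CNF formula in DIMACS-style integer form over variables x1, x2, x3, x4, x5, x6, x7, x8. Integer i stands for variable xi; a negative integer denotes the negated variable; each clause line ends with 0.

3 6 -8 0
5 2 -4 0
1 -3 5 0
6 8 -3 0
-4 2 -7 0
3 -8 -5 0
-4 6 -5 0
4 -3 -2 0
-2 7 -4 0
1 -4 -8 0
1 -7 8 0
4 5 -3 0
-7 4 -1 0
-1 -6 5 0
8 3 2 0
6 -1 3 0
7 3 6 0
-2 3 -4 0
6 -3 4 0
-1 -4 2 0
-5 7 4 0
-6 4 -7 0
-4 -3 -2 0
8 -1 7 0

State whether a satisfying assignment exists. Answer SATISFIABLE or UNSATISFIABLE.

SATISFIABLE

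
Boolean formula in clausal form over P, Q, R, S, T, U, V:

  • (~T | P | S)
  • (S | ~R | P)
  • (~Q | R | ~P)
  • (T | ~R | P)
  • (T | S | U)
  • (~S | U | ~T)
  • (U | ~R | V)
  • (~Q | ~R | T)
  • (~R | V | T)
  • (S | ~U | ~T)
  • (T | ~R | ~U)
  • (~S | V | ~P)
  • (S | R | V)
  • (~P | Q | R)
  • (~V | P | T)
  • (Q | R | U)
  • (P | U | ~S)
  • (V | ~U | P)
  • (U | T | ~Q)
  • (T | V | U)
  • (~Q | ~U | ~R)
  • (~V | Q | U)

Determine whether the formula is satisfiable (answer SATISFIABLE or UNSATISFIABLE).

Branch on P: take P = False.
The remaining clauses are satisfied by Q = True, R = False, S = True, T = True, U = True, V = True.
Every clause has at least one true literal under this assignment.
So P=False, Q=True, R=False, S=True, T=True, U=True, V=True is a satisfying assignment.

SATISFIABLE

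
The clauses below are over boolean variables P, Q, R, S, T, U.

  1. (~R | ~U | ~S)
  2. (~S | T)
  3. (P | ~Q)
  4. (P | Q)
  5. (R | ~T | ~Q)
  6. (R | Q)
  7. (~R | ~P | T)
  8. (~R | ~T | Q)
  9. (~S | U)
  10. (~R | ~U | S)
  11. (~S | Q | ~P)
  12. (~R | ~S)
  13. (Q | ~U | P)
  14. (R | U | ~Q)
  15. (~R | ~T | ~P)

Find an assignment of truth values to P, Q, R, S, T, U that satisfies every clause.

P = T, Q = T, R = F, S = F, T = F, U = T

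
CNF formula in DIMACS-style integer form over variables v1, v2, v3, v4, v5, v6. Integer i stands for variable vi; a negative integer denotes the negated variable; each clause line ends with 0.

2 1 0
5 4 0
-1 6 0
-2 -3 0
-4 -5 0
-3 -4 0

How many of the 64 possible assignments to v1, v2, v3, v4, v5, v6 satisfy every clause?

9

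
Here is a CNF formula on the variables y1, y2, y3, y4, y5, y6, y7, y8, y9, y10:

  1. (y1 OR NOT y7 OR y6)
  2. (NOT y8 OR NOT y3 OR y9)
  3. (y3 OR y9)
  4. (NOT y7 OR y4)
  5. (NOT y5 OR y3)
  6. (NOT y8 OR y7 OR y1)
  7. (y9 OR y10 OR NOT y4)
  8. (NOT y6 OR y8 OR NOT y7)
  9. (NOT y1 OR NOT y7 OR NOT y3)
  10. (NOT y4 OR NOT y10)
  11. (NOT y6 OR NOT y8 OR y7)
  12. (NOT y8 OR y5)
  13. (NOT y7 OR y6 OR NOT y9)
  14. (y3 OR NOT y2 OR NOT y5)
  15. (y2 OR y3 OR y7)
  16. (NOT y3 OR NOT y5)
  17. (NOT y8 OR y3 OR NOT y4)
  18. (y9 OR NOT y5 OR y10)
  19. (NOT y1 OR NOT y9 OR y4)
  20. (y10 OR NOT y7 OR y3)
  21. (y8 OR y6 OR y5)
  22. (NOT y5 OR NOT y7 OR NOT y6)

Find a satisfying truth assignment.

y1=False  y2=True  y3=False  y4=False  y5=False  y6=True  y7=False  y8=False  y9=True  y10=False

Check each clause:
  1. (y6 OR NOT y7 OR y1) — NOT y7 is true.
  2. (y9 OR NOT y8 OR NOT y3) — NOT y8 is true.
  3. (y3 OR y9) — y9 is true.
  4. (y4 OR NOT y7) — NOT y7 is true.
  5. (NOT y5 OR y3) — NOT y5 is true.
  6. (NOT y8 OR y1 OR y7) — NOT y8 is true.
  7. (NOT y4 OR y9 OR y10) — y9 is true.
  8. (NOT y7 OR NOT y6 OR y8) — NOT y7 is true.
  9. (NOT y7 OR NOT y3 OR NOT y1) — NOT y7 is true.
  10. (NOT y4 OR NOT y10) — NOT y4 is true.
  11. (y7 OR NOT y8 OR NOT y6) — NOT y8 is true.
  12. (NOT y8 OR y5) — NOT y8 is true.
  13. (y6 OR NOT y7 OR NOT y9) — NOT y7 is true.
  14. (NOT y2 OR NOT y5 OR y3) — NOT y5 is true.
  15. (y7 OR y2 OR y3) — y2 is true.
  16. (NOT y3 OR NOT y5) — NOT y5 is true.
  17. (NOT y8 OR y3 OR NOT y4) — NOT y8 is true.
  18. (NOT y5 OR y9 OR y10) — y9 is true.
  19. (NOT y1 OR NOT y9 OR y4) — NOT y1 is true.
  20. (y10 OR y3 OR NOT y7) — NOT y7 is true.
  21. (y8 OR y5 OR y6) — y6 is true.
  22. (NOT y5 OR NOT y6 OR NOT y7) — NOT y7 is true.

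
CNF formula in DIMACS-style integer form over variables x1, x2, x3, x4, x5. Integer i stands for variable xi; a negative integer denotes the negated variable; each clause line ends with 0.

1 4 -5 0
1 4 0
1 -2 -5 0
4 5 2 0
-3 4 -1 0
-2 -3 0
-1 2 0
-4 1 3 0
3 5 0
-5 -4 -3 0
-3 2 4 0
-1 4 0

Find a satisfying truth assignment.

x1=T, x2=T, x3=F, x4=T, x5=T

Check each clause:
  1. (!x5 || x1 || x4) — x1 is true.
  2. (x1 || x4) — x1 is true.
  3. (!x5 || x1 || !x2) — x1 is true.
  4. (x2 || x5 || x4) — x2 is true.
  5. (!x3 || !x1 || x4) — x4 is true.
  6. (!x2 || !x3) — !x3 is true.
  7. (!x1 || x2) — x2 is true.
  8. (x3 || !x4 || x1) — x1 is true.
  9. (x3 || x5) — x5 is true.
  10. (!x5 || !x3 || !x4) — !x3 is true.
  11. (!x3 || x4 || x2) — x2 is true.
  12. (!x1 || x4) — x4 is true.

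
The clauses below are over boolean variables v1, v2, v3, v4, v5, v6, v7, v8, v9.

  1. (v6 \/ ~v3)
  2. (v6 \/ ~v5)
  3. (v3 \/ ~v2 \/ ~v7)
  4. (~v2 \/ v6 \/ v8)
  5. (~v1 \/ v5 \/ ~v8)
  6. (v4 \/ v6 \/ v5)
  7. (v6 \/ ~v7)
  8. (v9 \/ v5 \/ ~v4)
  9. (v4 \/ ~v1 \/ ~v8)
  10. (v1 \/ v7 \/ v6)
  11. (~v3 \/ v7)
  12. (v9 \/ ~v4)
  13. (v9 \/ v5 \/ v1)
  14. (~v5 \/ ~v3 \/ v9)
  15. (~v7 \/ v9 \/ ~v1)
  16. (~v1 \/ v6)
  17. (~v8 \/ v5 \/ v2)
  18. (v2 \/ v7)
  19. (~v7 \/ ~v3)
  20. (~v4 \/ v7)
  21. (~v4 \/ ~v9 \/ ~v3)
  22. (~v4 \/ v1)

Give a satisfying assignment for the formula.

v1=F  v2=T  v3=F  v4=F  v5=T  v6=T  v7=F  v8=T  v9=F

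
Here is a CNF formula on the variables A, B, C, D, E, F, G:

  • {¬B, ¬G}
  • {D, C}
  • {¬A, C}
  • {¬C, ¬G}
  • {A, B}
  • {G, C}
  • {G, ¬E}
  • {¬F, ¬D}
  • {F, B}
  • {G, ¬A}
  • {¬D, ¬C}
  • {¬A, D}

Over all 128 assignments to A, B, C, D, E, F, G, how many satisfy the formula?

2

Satisfying assignments:
  A=F B=T C=T D=F E=F F=F G=F
  A=F B=T C=T D=F E=F F=T G=F
Count: 2.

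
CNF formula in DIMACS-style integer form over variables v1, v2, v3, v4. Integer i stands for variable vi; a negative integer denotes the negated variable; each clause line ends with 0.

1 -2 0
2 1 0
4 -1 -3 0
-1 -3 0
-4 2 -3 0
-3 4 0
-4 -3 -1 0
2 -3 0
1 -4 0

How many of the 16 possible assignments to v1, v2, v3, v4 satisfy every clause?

The models are:
  v1=1 v2=0 v3=0 v4=0
  v1=1 v2=0 v3=0 v4=1
  v1=1 v2=1 v3=0 v4=0
  v1=1 v2=1 v3=0 v4=1
That's 4 in total.

4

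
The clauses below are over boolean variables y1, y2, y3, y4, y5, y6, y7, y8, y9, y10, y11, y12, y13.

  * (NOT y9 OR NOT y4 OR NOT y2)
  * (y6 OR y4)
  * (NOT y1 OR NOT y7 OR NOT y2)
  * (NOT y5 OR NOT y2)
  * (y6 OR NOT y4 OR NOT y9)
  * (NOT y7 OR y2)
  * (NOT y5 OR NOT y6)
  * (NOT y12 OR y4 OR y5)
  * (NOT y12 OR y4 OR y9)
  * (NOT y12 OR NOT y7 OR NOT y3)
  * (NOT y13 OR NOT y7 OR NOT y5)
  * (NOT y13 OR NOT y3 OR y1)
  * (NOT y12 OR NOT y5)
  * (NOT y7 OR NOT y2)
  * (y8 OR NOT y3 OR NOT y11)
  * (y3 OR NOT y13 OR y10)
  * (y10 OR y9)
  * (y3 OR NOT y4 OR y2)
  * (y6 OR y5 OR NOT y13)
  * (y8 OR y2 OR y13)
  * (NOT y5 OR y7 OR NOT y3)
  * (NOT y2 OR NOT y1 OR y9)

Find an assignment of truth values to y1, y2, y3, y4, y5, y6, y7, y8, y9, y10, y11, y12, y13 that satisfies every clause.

y1=True  y2=False  y3=True  y4=True  y5=False  y6=True  y7=False  y8=True  y9=True  y10=False  y11=True  y12=False  y13=False

y8 occurs only positively in the remaining clauses — set y8 = True.
y12 occurs only negated in the remaining clauses — set y12 = False.
Set y1 = True and propagate.
Branch on y2: take y2 = False.
  then y7 is forced to False.
The remaining clauses are satisfied by y3 = True, y4 = True, y5 = False, y6 = True, y9 = True, y10 = False, y11 = True, y13 = False.
Check each clause:
  1. (NOT y9 OR NOT y4 OR NOT y2) — NOT y2 is true.
  2. (y4 OR y6) — y4 is true.
  3. (NOT y2 OR NOT y1 OR NOT y7) — NOT y7 is true.
  4. (NOT y2 OR NOT y5) — NOT y5 is true.
  5. (y6 OR NOT y9 OR NOT y4) — y6 is true.
  6. (NOT y7 OR y2) — NOT y7 is true.
  7. (NOT y6 OR NOT y5) — NOT y5 is true.
  8. (y4 OR y5 OR NOT y12) — NOT y12 is true.
  9. (NOT y12 OR y4 OR y9) — y9 is true.
  10. (NOT y3 OR NOT y7 OR NOT y12) — NOT y7 is true.
  11. (NOT y5 OR NOT y13 OR NOT y7) — NOT y7 is true.
  12. (y1 OR NOT y3 OR NOT y13) — y1 is true.
  13. (NOT y12 OR NOT y5) — NOT y5 is true.
  14. (NOT y2 OR NOT y7) — NOT y7 is true.
  15. (NOT y11 OR y8 OR NOT y3) — y8 is true.
  16. (y10 OR y3 OR NOT y13) — y3 is true.
  17. (y10 OR y9) — y9 is true.
  18. (NOT y4 OR y2 OR y3) — y3 is true.
  19. (NOT y13 OR y5 OR y6) — NOT y13 is true.
  20. (y8 OR y13 OR y2) — y8 is true.
  21. (NOT y3 OR y7 OR NOT y5) — NOT y5 is true.
  22. (NOT y2 OR NOT y1 OR y9) — y9 is true.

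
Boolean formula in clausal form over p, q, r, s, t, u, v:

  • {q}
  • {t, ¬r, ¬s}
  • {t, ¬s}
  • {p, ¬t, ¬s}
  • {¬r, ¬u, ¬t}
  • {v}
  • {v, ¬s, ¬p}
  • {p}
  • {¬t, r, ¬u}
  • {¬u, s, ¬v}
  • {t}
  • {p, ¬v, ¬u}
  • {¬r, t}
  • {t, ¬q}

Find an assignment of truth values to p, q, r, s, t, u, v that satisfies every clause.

p=T, q=T, r=F, s=F, t=T, u=F, v=T

Check each clause:
  1. {q} — q is true.
  2. {t, ¬r, ¬s} — ¬r is true.
  3. {¬s, t} — ¬s is true.
  4. {¬s, ¬t, p} — p is true.
  5. {¬r, ¬t, ¬u} — ¬u is true.
  6. {v} — v is true.
  7. {¬s, v, ¬p} — ¬s is true.
  8. {p} — p is true.
  9. {r, ¬t, ¬u} — ¬u is true.
  10. {¬v, ¬u, s} — ¬u is true.
  11. {t} — t is true.
  12. {¬v, p, ¬u} — p is true.
  13. {¬r, t} — ¬r is true.
  14. {t, ¬q} — t is true.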